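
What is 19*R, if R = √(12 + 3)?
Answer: 19*√15 ≈ 73.587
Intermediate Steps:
R = √15 ≈ 3.8730
19*R = 19*√15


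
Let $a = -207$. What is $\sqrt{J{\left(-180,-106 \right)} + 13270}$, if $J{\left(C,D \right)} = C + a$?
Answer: $\sqrt{12883} \approx 113.5$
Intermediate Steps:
$J{\left(C,D \right)} = -207 + C$ ($J{\left(C,D \right)} = C - 207 = -207 + C$)
$\sqrt{J{\left(-180,-106 \right)} + 13270} = \sqrt{\left(-207 - 180\right) + 13270} = \sqrt{-387 + 13270} = \sqrt{12883}$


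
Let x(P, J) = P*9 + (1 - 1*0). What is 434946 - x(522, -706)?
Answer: 430247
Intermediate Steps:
x(P, J) = 1 + 9*P (x(P, J) = 9*P + (1 + 0) = 9*P + 1 = 1 + 9*P)
434946 - x(522, -706) = 434946 - (1 + 9*522) = 434946 - (1 + 4698) = 434946 - 1*4699 = 434946 - 4699 = 430247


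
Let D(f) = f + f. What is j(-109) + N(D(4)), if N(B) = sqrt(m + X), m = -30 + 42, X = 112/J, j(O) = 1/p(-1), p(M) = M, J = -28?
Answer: -1 + 2*sqrt(2) ≈ 1.8284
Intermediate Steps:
j(O) = -1 (j(O) = 1/(-1) = -1)
D(f) = 2*f
X = -4 (X = 112/(-28) = 112*(-1/28) = -4)
m = 12
N(B) = 2*sqrt(2) (N(B) = sqrt(12 - 4) = sqrt(8) = 2*sqrt(2))
j(-109) + N(D(4)) = -1 + 2*sqrt(2)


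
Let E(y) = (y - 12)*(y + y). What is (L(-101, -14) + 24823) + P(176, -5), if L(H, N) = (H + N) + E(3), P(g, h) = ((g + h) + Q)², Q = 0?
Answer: 53895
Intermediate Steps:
E(y) = 2*y*(-12 + y) (E(y) = (-12 + y)*(2*y) = 2*y*(-12 + y))
P(g, h) = (g + h)² (P(g, h) = ((g + h) + 0)² = (g + h)²)
L(H, N) = -54 + H + N (L(H, N) = (H + N) + 2*3*(-12 + 3) = (H + N) + 2*3*(-9) = (H + N) - 54 = -54 + H + N)
(L(-101, -14) + 24823) + P(176, -5) = ((-54 - 101 - 14) + 24823) + (176 - 5)² = (-169 + 24823) + 171² = 24654 + 29241 = 53895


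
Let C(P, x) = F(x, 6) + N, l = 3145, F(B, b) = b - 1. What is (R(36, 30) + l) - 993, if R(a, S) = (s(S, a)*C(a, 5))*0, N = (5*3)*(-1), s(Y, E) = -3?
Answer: 2152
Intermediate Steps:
N = -15 (N = 15*(-1) = -15)
F(B, b) = -1 + b
C(P, x) = -10 (C(P, x) = (-1 + 6) - 15 = 5 - 15 = -10)
R(a, S) = 0 (R(a, S) = -3*(-10)*0 = 30*0 = 0)
(R(36, 30) + l) - 993 = (0 + 3145) - 993 = 3145 - 993 = 2152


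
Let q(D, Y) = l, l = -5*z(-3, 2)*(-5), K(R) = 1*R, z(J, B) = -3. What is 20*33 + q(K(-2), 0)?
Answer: 585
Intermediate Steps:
K(R) = R
l = -75 (l = -5*(-3)*(-5) = 15*(-5) = -75)
q(D, Y) = -75
20*33 + q(K(-2), 0) = 20*33 - 75 = 660 - 75 = 585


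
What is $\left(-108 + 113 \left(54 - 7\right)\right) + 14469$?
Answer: $19672$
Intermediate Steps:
$\left(-108 + 113 \left(54 - 7\right)\right) + 14469 = \left(-108 + 113 \cdot 47\right) + 14469 = \left(-108 + 5311\right) + 14469 = 5203 + 14469 = 19672$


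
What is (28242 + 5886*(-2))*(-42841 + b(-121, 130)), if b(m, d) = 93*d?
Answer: -506468970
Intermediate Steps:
(28242 + 5886*(-2))*(-42841 + b(-121, 130)) = (28242 + 5886*(-2))*(-42841 + 93*130) = (28242 - 11772)*(-42841 + 12090) = 16470*(-30751) = -506468970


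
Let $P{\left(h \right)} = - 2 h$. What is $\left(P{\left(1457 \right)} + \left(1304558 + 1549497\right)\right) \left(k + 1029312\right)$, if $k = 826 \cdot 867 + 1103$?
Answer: $4979680271537$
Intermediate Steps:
$k = 717245$ ($k = 716142 + 1103 = 717245$)
$\left(P{\left(1457 \right)} + \left(1304558 + 1549497\right)\right) \left(k + 1029312\right) = \left(\left(-2\right) 1457 + \left(1304558 + 1549497\right)\right) \left(717245 + 1029312\right) = \left(-2914 + 2854055\right) 1746557 = 2851141 \cdot 1746557 = 4979680271537$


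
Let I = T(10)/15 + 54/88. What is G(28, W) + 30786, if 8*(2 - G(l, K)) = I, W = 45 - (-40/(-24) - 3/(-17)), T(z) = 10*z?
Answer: 32511167/1056 ≈ 30787.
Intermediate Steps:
W = 2201/51 (W = 45 - (-40*(-1/24) - 3*(-1/17)) = 45 - (5/3 + 3/17) = 45 - 1*94/51 = 45 - 94/51 = 2201/51 ≈ 43.157)
I = 961/132 (I = (10*10)/15 + 54/88 = 100*(1/15) + 54*(1/88) = 20/3 + 27/44 = 961/132 ≈ 7.2803)
G(l, K) = 1151/1056 (G(l, K) = 2 - 1/8*961/132 = 2 - 961/1056 = 1151/1056)
G(28, W) + 30786 = 1151/1056 + 30786 = 32511167/1056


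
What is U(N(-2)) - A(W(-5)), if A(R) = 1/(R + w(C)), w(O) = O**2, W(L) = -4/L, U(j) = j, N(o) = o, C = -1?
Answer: -23/9 ≈ -2.5556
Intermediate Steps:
A(R) = 1/(1 + R) (A(R) = 1/(R + (-1)**2) = 1/(R + 1) = 1/(1 + R))
U(N(-2)) - A(W(-5)) = -2 - 1/(1 - 4/(-5)) = -2 - 1/(1 - 4*(-1/5)) = -2 - 1/(1 + 4/5) = -2 - 1/9/5 = -2 - 1*5/9 = -2 - 5/9 = -23/9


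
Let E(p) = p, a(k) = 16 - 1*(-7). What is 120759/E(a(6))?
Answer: 120759/23 ≈ 5250.4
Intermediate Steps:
a(k) = 23 (a(k) = 16 + 7 = 23)
120759/E(a(6)) = 120759/23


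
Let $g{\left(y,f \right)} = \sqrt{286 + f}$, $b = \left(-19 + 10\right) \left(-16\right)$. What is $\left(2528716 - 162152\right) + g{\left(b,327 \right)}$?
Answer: $2366564 + \sqrt{613} \approx 2.3666 \cdot 10^{6}$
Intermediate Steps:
$b = 144$ ($b = \left(-9\right) \left(-16\right) = 144$)
$\left(2528716 - 162152\right) + g{\left(b,327 \right)} = \left(2528716 - 162152\right) + \sqrt{286 + 327} = \left(2528716 + \left(-1452607 + 1290455\right)\right) + \sqrt{613} = \left(2528716 - 162152\right) + \sqrt{613} = 2366564 + \sqrt{613}$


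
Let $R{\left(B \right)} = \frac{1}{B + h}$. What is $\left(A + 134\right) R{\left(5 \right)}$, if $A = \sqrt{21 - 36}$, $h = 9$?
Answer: $\frac{67}{7} + \frac{i \sqrt{15}}{14} \approx 9.5714 + 0.27664 i$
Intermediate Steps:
$R{\left(B \right)} = \frac{1}{9 + B}$ ($R{\left(B \right)} = \frac{1}{B + 9} = \frac{1}{9 + B}$)
$A = i \sqrt{15}$ ($A = \sqrt{-15} = i \sqrt{15} \approx 3.873 i$)
$\left(A + 134\right) R{\left(5 \right)} = \frac{i \sqrt{15} + 134}{9 + 5} = \frac{134 + i \sqrt{15}}{14} = \left(134 + i \sqrt{15}\right) \frac{1}{14} = \frac{67}{7} + \frac{i \sqrt{15}}{14}$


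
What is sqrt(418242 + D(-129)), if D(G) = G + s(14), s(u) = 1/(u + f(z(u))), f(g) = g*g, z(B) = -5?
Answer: 2*sqrt(158987478)/39 ≈ 646.62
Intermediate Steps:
f(g) = g**2
s(u) = 1/(25 + u) (s(u) = 1/(u + (-5)**2) = 1/(u + 25) = 1/(25 + u))
D(G) = 1/39 + G (D(G) = G + 1/(25 + 14) = G + 1/39 = 1/39 + G)
sqrt(418242 + D(-129)) = sqrt(418242 + (1/39 - 129)) = sqrt(418242 - 5030/39) = sqrt(16306408/39) = 2*sqrt(158987478)/39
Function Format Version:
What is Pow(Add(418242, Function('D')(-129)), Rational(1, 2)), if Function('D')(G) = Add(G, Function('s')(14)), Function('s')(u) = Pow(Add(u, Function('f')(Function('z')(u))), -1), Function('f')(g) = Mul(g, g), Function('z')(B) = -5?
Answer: Mul(Rational(2, 39), Pow(158987478, Rational(1, 2))) ≈ 646.62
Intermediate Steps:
Function('f')(g) = Pow(g, 2)
Function('s')(u) = Pow(Add(25, u), -1) (Function('s')(u) = Pow(Add(u, Pow(-5, 2)), -1) = Pow(Add(u, 25), -1) = Pow(Add(25, u), -1))
Function('D')(G) = Add(Rational(1, 39), G) (Function('D')(G) = Add(G, Pow(Add(25, 14), -1)) = Add(G, Pow(39, -1)) = Add(G, Rational(1, 39)) = Add(Rational(1, 39), G))
Pow(Add(418242, Function('D')(-129)), Rational(1, 2)) = Pow(Add(418242, Add(Rational(1, 39), -129)), Rational(1, 2)) = Pow(Add(418242, Rational(-5030, 39)), Rational(1, 2)) = Pow(Rational(16306408, 39), Rational(1, 2)) = Mul(Rational(2, 39), Pow(158987478, Rational(1, 2)))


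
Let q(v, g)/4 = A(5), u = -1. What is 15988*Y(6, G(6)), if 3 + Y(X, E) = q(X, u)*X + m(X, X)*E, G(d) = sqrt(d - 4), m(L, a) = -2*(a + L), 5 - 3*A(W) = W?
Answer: -47964 - 383712*sqrt(2) ≈ -5.9062e+5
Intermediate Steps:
A(W) = 5/3 - W/3
q(v, g) = 0 (q(v, g) = 4*(5/3 - 1/3*5) = 4*(5/3 - 5/3) = 4*0 = 0)
m(L, a) = -2*L - 2*a (m(L, a) = -2*(L + a) = -2*L - 2*a)
G(d) = sqrt(-4 + d)
Y(X, E) = -3 - 4*E*X (Y(X, E) = -3 + (0*X + (-2*X - 2*X)*E) = -3 + (0 + (-4*X)*E) = -3 + (0 - 4*E*X) = -3 - 4*E*X)
15988*Y(6, G(6)) = 15988*(-3 - 4*sqrt(-4 + 6)*6) = 15988*(-3 - 4*sqrt(2)*6) = 15988*(-3 - 24*sqrt(2)) = -47964 - 383712*sqrt(2)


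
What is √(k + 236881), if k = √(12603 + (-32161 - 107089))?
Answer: √(236881 + I*√126647) ≈ 486.7 + 0.366*I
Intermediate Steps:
k = I*√126647 (k = √(12603 - 139250) = √(-126647) = I*√126647 ≈ 355.88*I)
√(k + 236881) = √(I*√126647 + 236881) = √(236881 + I*√126647)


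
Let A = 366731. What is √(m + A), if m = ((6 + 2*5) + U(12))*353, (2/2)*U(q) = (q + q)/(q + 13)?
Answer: √9317947/5 ≈ 610.51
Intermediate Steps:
U(q) = 2*q/(13 + q) (U(q) = (q + q)/(q + 13) = (2*q)/(13 + q) = 2*q/(13 + q))
m = 149672/25 (m = ((6 + 2*5) + 2*12/(13 + 12))*353 = ((6 + 10) + 2*12/25)*353 = (16 + 2*12*(1/25))*353 = (16 + 24/25)*353 = (424/25)*353 = 149672/25 ≈ 5986.9)
√(m + A) = √(149672/25 + 366731) = √(9317947/25) = √9317947/5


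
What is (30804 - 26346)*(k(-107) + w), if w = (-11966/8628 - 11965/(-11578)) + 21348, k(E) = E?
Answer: 394130674196072/4162291 ≈ 9.4691e+7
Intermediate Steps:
w = 266565351263/12486873 (w = (-11966*1/8628 - 11965*(-1/11578)) + 21348 = (-5983/4314 + 11965/11578) + 21348 = -4413541/12486873 + 21348 = 266565351263/12486873 ≈ 21348.)
(30804 - 26346)*(k(-107) + w) = (30804 - 26346)*(-107 + 266565351263/12486873) = 4458*(265229255852/12486873) = 394130674196072/4162291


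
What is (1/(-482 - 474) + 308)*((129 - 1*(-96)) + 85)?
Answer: 45639285/478 ≈ 95480.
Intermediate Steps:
(1/(-482 - 474) + 308)*((129 - 1*(-96)) + 85) = (1/(-956) + 308)*((129 + 96) + 85) = (-1/956 + 308)*(225 + 85) = (294447/956)*310 = 45639285/478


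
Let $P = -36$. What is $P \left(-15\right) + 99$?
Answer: $639$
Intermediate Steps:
$P \left(-15\right) + 99 = \left(-36\right) \left(-15\right) + 99 = 540 + 99 = 639$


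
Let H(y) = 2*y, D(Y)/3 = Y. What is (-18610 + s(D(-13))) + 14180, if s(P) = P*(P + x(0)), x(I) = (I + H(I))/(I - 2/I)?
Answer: -2909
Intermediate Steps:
D(Y) = 3*Y
x(I) = 3*I/(I - 2/I) (x(I) = (I + 2*I)/(I - 2/I) = (3*I)/(I - 2/I) = 3*I/(I - 2/I))
s(P) = P² (s(P) = P*(P + 3*0²/(-2 + 0²)) = P*(P + 3*0/(-2 + 0)) = P*(P + 3*0/(-2)) = P*(P + 3*0*(-½)) = P*(P + 0) = P*P = P²)
(-18610 + s(D(-13))) + 14180 = (-18610 + (3*(-13))²) + 14180 = (-18610 + (-39)²) + 14180 = (-18610 + 1521) + 14180 = -17089 + 14180 = -2909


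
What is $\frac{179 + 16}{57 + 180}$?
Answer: $\frac{65}{79} \approx 0.82278$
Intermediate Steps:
$\frac{179 + 16}{57 + 180} = \frac{195}{237} = 195 \cdot \frac{1}{237} = \frac{65}{79}$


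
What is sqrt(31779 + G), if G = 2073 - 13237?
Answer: sqrt(20615) ≈ 143.58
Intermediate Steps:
G = -11164
sqrt(31779 + G) = sqrt(31779 - 11164) = sqrt(20615)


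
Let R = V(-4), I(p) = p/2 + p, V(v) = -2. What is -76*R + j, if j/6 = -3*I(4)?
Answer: 44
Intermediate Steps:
I(p) = 3*p/2 (I(p) = p/2 + p = 3*p/2)
j = -108 (j = 6*(-9*4/2) = 6*(-3*6) = 6*(-18) = -108)
R = -2
-76*R + j = -76*(-2) - 108 = 152 - 108 = 44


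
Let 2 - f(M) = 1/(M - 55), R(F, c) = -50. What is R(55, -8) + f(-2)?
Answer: -2735/57 ≈ -47.982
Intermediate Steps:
f(M) = 2 - 1/(-55 + M) (f(M) = 2 - 1/(M - 55) = 2 - 1/(-55 + M))
R(55, -8) + f(-2) = -50 + (-111 + 2*(-2))/(-55 - 2) = -50 + (-111 - 4)/(-57) = -50 - 1/57*(-115) = -50 + 115/57 = -2735/57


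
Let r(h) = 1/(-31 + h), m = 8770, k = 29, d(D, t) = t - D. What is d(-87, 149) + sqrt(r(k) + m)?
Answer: 236 + sqrt(35078)/2 ≈ 329.65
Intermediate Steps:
d(-87, 149) + sqrt(r(k) + m) = (149 - 1*(-87)) + sqrt(1/(-31 + 29) + 8770) = (149 + 87) + sqrt(1/(-2) + 8770) = 236 + sqrt(-1/2 + 8770) = 236 + sqrt(17539/2) = 236 + sqrt(35078)/2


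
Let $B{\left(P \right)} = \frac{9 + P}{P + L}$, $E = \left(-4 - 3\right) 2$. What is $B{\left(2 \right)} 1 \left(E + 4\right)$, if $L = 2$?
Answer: $- \frac{55}{2} \approx -27.5$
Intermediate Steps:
$E = -14$ ($E = \left(-7\right) 2 = -14$)
$B{\left(P \right)} = \frac{9 + P}{2 + P}$ ($B{\left(P \right)} = \frac{9 + P}{P + 2} = \frac{9 + P}{2 + P}$)
$B{\left(2 \right)} 1 \left(E + 4\right) = \frac{9 + 2}{2 + 2} \cdot 1 \left(-14 + 4\right) = \frac{1}{4} \cdot 11 \cdot 1 \left(-10\right) = \frac{1}{4} \cdot 11 \left(-10\right) = \frac{11}{4} \left(-10\right) = - \frac{55}{2}$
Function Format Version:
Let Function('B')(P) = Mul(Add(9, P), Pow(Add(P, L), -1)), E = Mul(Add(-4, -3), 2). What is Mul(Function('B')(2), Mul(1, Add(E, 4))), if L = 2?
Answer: Rational(-55, 2) ≈ -27.500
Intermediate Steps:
E = -14 (E = Mul(-7, 2) = -14)
Function('B')(P) = Mul(Pow(Add(2, P), -1), Add(9, P)) (Function('B')(P) = Mul(Add(9, P), Pow(Add(P, 2), -1)) = Mul(Add(9, P), Pow(Add(2, P), -1)) = Mul(Pow(Add(2, P), -1), Add(9, P)))
Mul(Function('B')(2), Mul(1, Add(E, 4))) = Mul(Mul(Pow(Add(2, 2), -1), Add(9, 2)), Mul(1, Add(-14, 4))) = Mul(Mul(Pow(4, -1), 11), Mul(1, -10)) = Mul(Mul(Rational(1, 4), 11), -10) = Mul(Rational(11, 4), -10) = Rational(-55, 2)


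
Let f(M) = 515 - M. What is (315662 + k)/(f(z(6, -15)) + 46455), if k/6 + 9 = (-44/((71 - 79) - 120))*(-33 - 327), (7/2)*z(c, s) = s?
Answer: 4408117/657640 ≈ 6.7029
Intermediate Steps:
z(c, s) = 2*s/7
k = -1593/2 (k = -54 + 6*((-44/((71 - 79) - 120))*(-33 - 327)) = -54 + 6*(-44/(-8 - 120)*(-360)) = -54 + 6*(-44/(-128)*(-360)) = -54 + 6*(-44*(-1/128)*(-360)) = -54 + 6*((11/32)*(-360)) = -54 + 6*(-495/4) = -54 - 1485/2 = -1593/2 ≈ -796.50)
(315662 + k)/(f(z(6, -15)) + 46455) = (315662 - 1593/2)/((515 - 2*(-15)/7) + 46455) = 629731/(2*((515 - 1*(-30/7)) + 46455)) = 629731/(2*((515 + 30/7) + 46455)) = 629731/(2*(3635/7 + 46455)) = 629731/(2*(328820/7)) = (629731/2)*(7/328820) = 4408117/657640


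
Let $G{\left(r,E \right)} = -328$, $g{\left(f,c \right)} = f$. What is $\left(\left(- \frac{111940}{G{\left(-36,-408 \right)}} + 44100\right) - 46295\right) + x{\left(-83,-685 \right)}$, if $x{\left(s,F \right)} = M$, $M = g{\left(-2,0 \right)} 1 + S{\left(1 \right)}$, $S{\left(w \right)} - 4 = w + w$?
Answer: $- \frac{151677}{82} \approx -1849.7$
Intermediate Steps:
$S{\left(w \right)} = 4 + 2 w$ ($S{\left(w \right)} = 4 + \left(w + w\right) = 4 + 2 w$)
$M = 4$ ($M = \left(-2\right) 1 + \left(4 + 2 \cdot 1\right) = -2 + \left(4 + 2\right) = -2 + 6 = 4$)
$x{\left(s,F \right)} = 4$
$\left(\left(- \frac{111940}{G{\left(-36,-408 \right)}} + 44100\right) - 46295\right) + x{\left(-83,-685 \right)} = \left(\left(- \frac{111940}{-328} + 44100\right) - 46295\right) + 4 = \left(\left(\left(-111940\right) \left(- \frac{1}{328}\right) + 44100\right) - 46295\right) + 4 = \left(\left(\frac{27985}{82} + 44100\right) - 46295\right) + 4 = \left(\frac{3644185}{82} - 46295\right) + 4 = - \frac{152005}{82} + 4 = - \frac{151677}{82}$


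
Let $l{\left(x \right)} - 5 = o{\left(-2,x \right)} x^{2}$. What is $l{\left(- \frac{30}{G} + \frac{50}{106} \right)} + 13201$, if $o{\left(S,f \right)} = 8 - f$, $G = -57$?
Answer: $\frac{13492393497933}{1021147343} \approx 13213.0$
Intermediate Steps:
$l{\left(x \right)} = 5 + x^{2} \left(8 - x\right)$ ($l{\left(x \right)} = 5 + \left(8 - x\right) x^{2} = 5 + x^{2} \left(8 - x\right)$)
$l{\left(- \frac{30}{G} + \frac{50}{106} \right)} + 13201 = \left(5 + \left(- \frac{30}{-57} + \frac{50}{106}\right)^{2} \left(8 - \left(- \frac{30}{-57} + \frac{50}{106}\right)\right)\right) + 13201 = \left(5 + \left(\left(-30\right) \left(- \frac{1}{57}\right) + 50 \cdot \frac{1}{106}\right)^{2} \left(8 - \left(\left(-30\right) \left(- \frac{1}{57}\right) + 50 \cdot \frac{1}{106}\right)\right)\right) + 13201 = \left(5 + \left(\frac{10}{19} + \frac{25}{53}\right)^{2} \left(8 - \left(\frac{10}{19} + \frac{25}{53}\right)\right)\right) + 13201 = \left(5 + \left(\frac{1005}{1007}\right)^{2} \left(8 - \frac{1005}{1007}\right)\right) + 13201 = \left(5 + \frac{1010025 \left(8 - \frac{1005}{1007}\right)}{1014049}\right) + 13201 = \left(5 + \frac{1010025}{1014049} \cdot \frac{7051}{1007}\right) + 13201 = \left(5 + \frac{7121686275}{1021147343}\right) + 13201 = \frac{12227422990}{1021147343} + 13201 = \frac{13492393497933}{1021147343}$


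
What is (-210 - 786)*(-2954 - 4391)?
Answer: 7315620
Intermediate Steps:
(-210 - 786)*(-2954 - 4391) = -996*(-7345) = 7315620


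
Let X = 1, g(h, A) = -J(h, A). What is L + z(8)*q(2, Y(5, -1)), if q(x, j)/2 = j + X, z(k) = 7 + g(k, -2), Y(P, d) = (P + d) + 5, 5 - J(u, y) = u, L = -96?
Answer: 104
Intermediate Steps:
J(u, y) = 5 - u
g(h, A) = -5 + h (g(h, A) = -(5 - h) = -5 + h)
Y(P, d) = 5 + P + d
z(k) = 2 + k (z(k) = 7 + (-5 + k) = 2 + k)
q(x, j) = 2 + 2*j (q(x, j) = 2*(j + 1) = 2*(1 + j) = 2 + 2*j)
L + z(8)*q(2, Y(5, -1)) = -96 + (2 + 8)*(2 + 2*(5 + 5 - 1)) = -96 + 10*(2 + 2*9) = -96 + 10*(2 + 18) = -96 + 10*20 = -96 + 200 = 104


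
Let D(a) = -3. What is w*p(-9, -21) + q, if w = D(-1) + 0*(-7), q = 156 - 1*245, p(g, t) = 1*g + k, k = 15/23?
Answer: -1471/23 ≈ -63.957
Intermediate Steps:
k = 15/23 (k = 15*(1/23) = 15/23 ≈ 0.65217)
p(g, t) = 15/23 + g (p(g, t) = 1*g + 15/23 = g + 15/23 = 15/23 + g)
q = -89 (q = 156 - 245 = -89)
w = -3 (w = -3 + 0*(-7) = -3 + 0 = -3)
w*p(-9, -21) + q = -3*(15/23 - 9) - 89 = -3*(-192/23) - 89 = 576/23 - 89 = -1471/23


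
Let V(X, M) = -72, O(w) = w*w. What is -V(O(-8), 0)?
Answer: 72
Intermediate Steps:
O(w) = w²
-V(O(-8), 0) = -1*(-72) = 72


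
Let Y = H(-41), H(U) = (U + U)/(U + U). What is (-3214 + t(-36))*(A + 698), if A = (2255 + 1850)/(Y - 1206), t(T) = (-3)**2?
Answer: -536507385/241 ≈ -2.2262e+6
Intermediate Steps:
H(U) = 1 (H(U) = (2*U)/((2*U)) = (2*U)*(1/(2*U)) = 1)
Y = 1
t(T) = 9
A = -821/241 (A = (2255 + 1850)/(1 - 1206) = 4105/(-1205) = 4105*(-1/1205) = -821/241 ≈ -3.4066)
(-3214 + t(-36))*(A + 698) = (-3214 + 9)*(-821/241 + 698) = -3205*167397/241 = -536507385/241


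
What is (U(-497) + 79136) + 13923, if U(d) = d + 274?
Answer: 92836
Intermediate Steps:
U(d) = 274 + d
(U(-497) + 79136) + 13923 = ((274 - 497) + 79136) + 13923 = (-223 + 79136) + 13923 = 78913 + 13923 = 92836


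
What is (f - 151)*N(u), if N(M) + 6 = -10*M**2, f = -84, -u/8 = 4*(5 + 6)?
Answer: 291175810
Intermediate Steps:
u = -352 (u = -32*(5 + 6) = -32*11 = -8*44 = -352)
N(M) = -6 - 10*M**2
(f - 151)*N(u) = (-84 - 151)*(-6 - 10*(-352)**2) = -235*(-6 - 10*123904) = -235*(-6 - 1239040) = -235*(-1239046) = 291175810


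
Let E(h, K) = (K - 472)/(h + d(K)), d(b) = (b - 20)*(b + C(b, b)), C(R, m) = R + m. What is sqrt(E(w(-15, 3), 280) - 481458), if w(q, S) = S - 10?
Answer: 3*I*sqrt(52071159319778)/31199 ≈ 693.87*I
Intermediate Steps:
d(b) = 3*b*(-20 + b) (d(b) = (b - 20)*(b + (b + b)) = (-20 + b)*(b + 2*b) = (-20 + b)*(3*b) = 3*b*(-20 + b))
w(q, S) = -10 + S
E(h, K) = (-472 + K)/(h + 3*K*(-20 + K)) (E(h, K) = (K - 472)/(h + 3*K*(-20 + K)) = (-472 + K)/(h + 3*K*(-20 + K)))
sqrt(E(w(-15, 3), 280) - 481458) = sqrt((-472 + 280)/((-10 + 3) - 60*280 + 3*280**2) - 481458) = sqrt(-192/(-7 - 16800 + 3*78400) - 481458) = sqrt(-192/(-7 - 16800 + 235200) - 481458) = sqrt(-192/218393 - 481458) = sqrt(-105147057186/218393) = 3*I*sqrt(52071159319778)/31199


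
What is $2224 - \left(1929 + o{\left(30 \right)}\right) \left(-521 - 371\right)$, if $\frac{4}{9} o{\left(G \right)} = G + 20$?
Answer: $1823242$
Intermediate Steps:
$o{\left(G \right)} = 45 + \frac{9 G}{4}$ ($o{\left(G \right)} = \frac{9 \left(G + 20\right)}{4} = \frac{9 \left(20 + G\right)}{4} = 45 + \frac{9 G}{4}$)
$2224 - \left(1929 + o{\left(30 \right)}\right) \left(-521 - 371\right) = 2224 - \left(1929 + \left(45 + \frac{9}{4} \cdot 30\right)\right) \left(-521 - 371\right) = 2224 - \left(1929 + \left(45 + \frac{135}{2}\right)\right) \left(-892\right) = 2224 - \left(1929 + \frac{225}{2}\right) \left(-892\right) = 2224 - \frac{4083}{2} \left(-892\right) = 2224 - -1821018 = 2224 + 1821018 = 1823242$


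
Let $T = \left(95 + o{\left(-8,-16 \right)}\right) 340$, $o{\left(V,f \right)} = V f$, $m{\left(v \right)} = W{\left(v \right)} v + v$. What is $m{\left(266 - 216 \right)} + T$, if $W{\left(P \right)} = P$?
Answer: $78370$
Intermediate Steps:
$m{\left(v \right)} = v + v^{2}$ ($m{\left(v \right)} = v v + v = v^{2} + v = v + v^{2}$)
$T = 75820$ ($T = \left(95 - -128\right) 340 = \left(95 + 128\right) 340 = 223 \cdot 340 = 75820$)
$m{\left(266 - 216 \right)} + T = \left(266 - 216\right) \left(1 + \left(266 - 216\right)\right) + 75820 = 50 \left(1 + 50\right) + 75820 = 50 \cdot 51 + 75820 = 2550 + 75820 = 78370$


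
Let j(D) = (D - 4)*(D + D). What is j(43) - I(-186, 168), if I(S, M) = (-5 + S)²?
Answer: -33127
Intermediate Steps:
j(D) = 2*D*(-4 + D) (j(D) = (-4 + D)*(2*D) = 2*D*(-4 + D))
j(43) - I(-186, 168) = 2*43*(-4 + 43) - (-5 - 186)² = 2*43*39 - 1*(-191)² = 3354 - 1*36481 = 3354 - 36481 = -33127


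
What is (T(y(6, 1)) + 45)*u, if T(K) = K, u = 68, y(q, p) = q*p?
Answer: 3468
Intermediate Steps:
y(q, p) = p*q
(T(y(6, 1)) + 45)*u = (1*6 + 45)*68 = (6 + 45)*68 = 51*68 = 3468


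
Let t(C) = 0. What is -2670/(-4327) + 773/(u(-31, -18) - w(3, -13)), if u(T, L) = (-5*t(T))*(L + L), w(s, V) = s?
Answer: -3336761/12981 ≈ -257.05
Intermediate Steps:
u(T, L) = 0 (u(T, L) = (-5*0)*(L + L) = 0*(2*L) = 0)
-2670/(-4327) + 773/(u(-31, -18) - w(3, -13)) = -2670/(-4327) + 773/(0 - 1*3) = -2670*(-1/4327) + 773/(0 - 3) = 2670/4327 + 773/(-3) = 2670/4327 + 773*(-⅓) = 2670/4327 - 773/3 = -3336761/12981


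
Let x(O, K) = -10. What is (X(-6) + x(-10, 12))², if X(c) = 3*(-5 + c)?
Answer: 1849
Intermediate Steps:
X(c) = -15 + 3*c
(X(-6) + x(-10, 12))² = ((-15 + 3*(-6)) - 10)² = ((-15 - 18) - 10)² = (-33 - 10)² = (-43)² = 1849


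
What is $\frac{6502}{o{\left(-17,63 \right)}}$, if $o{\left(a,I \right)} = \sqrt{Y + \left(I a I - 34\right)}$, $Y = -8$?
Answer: $- \frac{6502 i \sqrt{67515}}{67515} \approx - 25.023 i$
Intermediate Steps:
$o{\left(a,I \right)} = \sqrt{-42 + a I^{2}}$ ($o{\left(a,I \right)} = \sqrt{-8 + \left(I a I - 34\right)} = \sqrt{-8 + \left(a I^{2} - 34\right)} = \sqrt{-8 + \left(-34 + a I^{2}\right)} = \sqrt{-42 + a I^{2}}$)
$\frac{6502}{o{\left(-17,63 \right)}} = \frac{6502}{\sqrt{-42 - 17 \cdot 63^{2}}} = \frac{6502}{\sqrt{-42 - 67473}} = \frac{6502}{\sqrt{-67515}} = \frac{6502}{i \sqrt{67515}} = 6502 \left(- \frac{i \sqrt{67515}}{67515}\right) = - \frac{6502 i \sqrt{67515}}{67515}$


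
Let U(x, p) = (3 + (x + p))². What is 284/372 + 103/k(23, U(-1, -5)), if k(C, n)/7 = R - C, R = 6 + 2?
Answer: -236/1085 ≈ -0.21751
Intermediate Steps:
R = 8
U(x, p) = (3 + p + x)² (U(x, p) = (3 + (p + x))² = (3 + p + x)²)
k(C, n) = 56 - 7*C (k(C, n) = 7*(8 - C) = 56 - 7*C)
284/372 + 103/k(23, U(-1, -5)) = 284/372 + 103/(56 - 7*23) = 284*(1/372) + 103/(56 - 161) = 71/93 + 103/(-105) = 71/93 + 103*(-1/105) = 71/93 - 103/105 = -236/1085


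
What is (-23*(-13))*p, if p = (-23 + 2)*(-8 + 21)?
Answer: -81627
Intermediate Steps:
p = -273 (p = -21*13 = -273)
(-23*(-13))*p = -23*(-13)*(-273) = 299*(-273) = -81627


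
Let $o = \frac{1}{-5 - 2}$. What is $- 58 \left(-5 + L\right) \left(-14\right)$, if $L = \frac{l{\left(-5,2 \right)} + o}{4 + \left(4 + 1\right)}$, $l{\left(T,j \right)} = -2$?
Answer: $- \frac{12760}{3} \approx -4253.3$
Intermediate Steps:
$o = - \frac{1}{7}$ ($o = \frac{1}{-7} = - \frac{1}{7} \approx -0.14286$)
$L = - \frac{5}{21}$ ($L = \frac{-2 - \frac{1}{7}}{4 + \left(4 + 1\right)} = - \frac{15}{7 \left(4 + 5\right)} = - \frac{15}{7 \cdot 9} = \left(- \frac{15}{7}\right) \frac{1}{9} = - \frac{5}{21} \approx -0.2381$)
$- 58 \left(-5 + L\right) \left(-14\right) = - 58 \left(-5 - \frac{5}{21}\right) \left(-14\right) = - 58 \left(\left(- \frac{110}{21}\right) \left(-14\right)\right) = \left(-58\right) \frac{220}{3} = - \frac{12760}{3}$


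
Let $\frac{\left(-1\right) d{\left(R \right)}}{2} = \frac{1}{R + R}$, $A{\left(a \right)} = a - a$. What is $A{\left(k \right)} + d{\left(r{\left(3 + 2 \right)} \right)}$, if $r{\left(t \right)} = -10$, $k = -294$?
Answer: $\frac{1}{10} \approx 0.1$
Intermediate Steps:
$A{\left(a \right)} = 0$
$d{\left(R \right)} = - \frac{1}{R}$ ($d{\left(R \right)} = - \frac{2}{R + R} = - \frac{2}{2 R} = - 2 \frac{1}{2 R} = - \frac{1}{R}$)
$A{\left(k \right)} + d{\left(r{\left(3 + 2 \right)} \right)} = 0 - \frac{1}{-10} = 0 - - \frac{1}{10} = 0 + \frac{1}{10} = \frac{1}{10}$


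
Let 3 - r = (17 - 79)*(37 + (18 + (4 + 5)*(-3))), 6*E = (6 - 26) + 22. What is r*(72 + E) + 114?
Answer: 377705/3 ≈ 1.2590e+5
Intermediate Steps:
E = 1/3 (E = ((6 - 26) + 22)/6 = (-20 + 22)/6 = (1/6)*2 = 1/3 ≈ 0.33333)
r = 1739 (r = 3 - (17 - 79)*(37 + (18 + (4 + 5)*(-3))) = 3 - (-62)*(37 + (18 + 9*(-3))) = 3 - (-62)*(37 + (18 - 27)) = 3 - (-62)*(37 - 9) = 3 - (-62)*28 = 3 - 1*(-1736) = 3 + 1736 = 1739)
r*(72 + E) + 114 = 1739*(72 + 1/3) + 114 = 1739*(217/3) + 114 = 377363/3 + 114 = 377705/3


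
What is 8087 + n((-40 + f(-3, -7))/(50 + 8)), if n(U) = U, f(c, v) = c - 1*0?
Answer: 469003/58 ≈ 8086.3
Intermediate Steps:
f(c, v) = c (f(c, v) = c + 0 = c)
8087 + n((-40 + f(-3, -7))/(50 + 8)) = 8087 + (-40 - 3)/(50 + 8) = 8087 - 43/58 = 469003/58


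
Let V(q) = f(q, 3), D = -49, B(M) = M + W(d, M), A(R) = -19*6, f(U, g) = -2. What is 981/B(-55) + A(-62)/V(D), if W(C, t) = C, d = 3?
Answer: 1983/52 ≈ 38.135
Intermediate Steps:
A(R) = -114
B(M) = 3 + M (B(M) = M + 3 = 3 + M)
V(q) = -2
981/B(-55) + A(-62)/V(D) = 981/(3 - 55) - 114/(-2) = 981/(-52) - 114*(-½) = 981*(-1/52) + 57 = -981/52 + 57 = 1983/52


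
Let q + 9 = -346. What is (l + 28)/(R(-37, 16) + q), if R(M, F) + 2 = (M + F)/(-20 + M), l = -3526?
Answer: 3021/308 ≈ 9.8084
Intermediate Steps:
q = -355 (q = -9 - 346 = -355)
R(M, F) = -2 + (F + M)/(-20 + M) (R(M, F) = -2 + (M + F)/(-20 + M) = -2 + (F + M)/(-20 + M))
(l + 28)/(R(-37, 16) + q) = (-3526 + 28)/((40 + 16 - 1*(-37))/(-20 - 37) - 355) = -3498/((40 + 16 + 37)/(-57) - 355) = -3498/(-1/57*93 - 355) = -3498/(-31/19 - 355) = -3498/(-6776/19) = -3498*(-19/6776) = 3021/308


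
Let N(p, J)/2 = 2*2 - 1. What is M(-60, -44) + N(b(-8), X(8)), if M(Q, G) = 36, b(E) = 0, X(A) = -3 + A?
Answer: 42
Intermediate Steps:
N(p, J) = 6 (N(p, J) = 2*(2*2 - 1) = 2*(4 - 1) = 2*3 = 6)
M(-60, -44) + N(b(-8), X(8)) = 36 + 6 = 42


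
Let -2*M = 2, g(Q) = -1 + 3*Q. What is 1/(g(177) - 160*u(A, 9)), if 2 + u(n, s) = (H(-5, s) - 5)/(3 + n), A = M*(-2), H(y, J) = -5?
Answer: 1/1170 ≈ 0.00085470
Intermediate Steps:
M = -1 (M = -1/2*2 = -1)
A = 2 (A = -1*(-2) = 2)
u(n, s) = -2 - 10/(3 + n) (u(n, s) = -2 + (-5 - 5)/(3 + n) = -2 - 10/(3 + n))
1/(g(177) - 160*u(A, 9)) = 1/((-1 + 3*177) - 320*(-8 - 1*2)/(3 + 2)) = 1/((-1 + 531) - 320*(-8 - 2)/5) = 1/(530 - 320*(-10)/5) = 1/(530 - 160*(-4)) = 1/(530 + 640) = 1/1170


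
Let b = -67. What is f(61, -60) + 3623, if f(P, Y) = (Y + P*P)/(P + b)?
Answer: 18077/6 ≈ 3012.8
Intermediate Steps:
f(P, Y) = (Y + P**2)/(-67 + P) (f(P, Y) = (Y + P*P)/(P - 67) = (Y + P**2)/(-67 + P))
f(61, -60) + 3623 = (-60 + 61**2)/(-67 + 61) + 3623 = (-60 + 3721)/(-6) + 3623 = -1/6*3661 + 3623 = -3661/6 + 3623 = 18077/6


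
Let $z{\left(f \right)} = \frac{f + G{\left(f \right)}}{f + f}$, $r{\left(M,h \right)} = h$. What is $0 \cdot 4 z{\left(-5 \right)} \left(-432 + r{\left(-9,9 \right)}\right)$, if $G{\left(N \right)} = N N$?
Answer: $0$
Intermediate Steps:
$G{\left(N \right)} = N^{2}$
$z{\left(f \right)} = \frac{f + f^{2}}{2 f}$ ($z{\left(f \right)} = \frac{f + f^{2}}{f + f} = \frac{f + f^{2}}{2 f}$)
$0 \cdot 4 z{\left(-5 \right)} \left(-432 + r{\left(-9,9 \right)}\right) = 0 \cdot 4 \left(\frac{1}{2} + \frac{1}{2} \left(-5\right)\right) \left(-432 + 9\right) = 0 \left(\frac{1}{2} - \frac{5}{2}\right) \left(-423\right) = 0 \left(-2\right) \left(-423\right) = 0 \left(-423\right) = 0$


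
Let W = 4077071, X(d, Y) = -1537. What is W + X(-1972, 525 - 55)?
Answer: 4075534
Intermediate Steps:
W + X(-1972, 525 - 55) = 4077071 - 1537 = 4075534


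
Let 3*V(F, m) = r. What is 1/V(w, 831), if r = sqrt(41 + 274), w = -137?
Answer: sqrt(35)/35 ≈ 0.16903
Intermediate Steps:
r = 3*sqrt(35) (r = sqrt(315) = 3*sqrt(35) ≈ 17.748)
V(F, m) = sqrt(35) (V(F, m) = (3*sqrt(35))/3 = sqrt(35))
1/V(w, 831) = 1/(sqrt(35)) = sqrt(35)/35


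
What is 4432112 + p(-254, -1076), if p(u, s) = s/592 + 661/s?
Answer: 88225573063/19906 ≈ 4.4321e+6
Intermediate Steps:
p(u, s) = 661/s + s/592 (p(u, s) = s*(1/592) + 661/s = s/592 + 661/s = 661/s + s/592)
4432112 + p(-254, -1076) = 4432112 + (661/(-1076) + (1/592)*(-1076)) = 4432112 + (661*(-1/1076) - 269/148) = 4432112 + (-661/1076 - 269/148) = 4432112 - 48409/19906 = 88225573063/19906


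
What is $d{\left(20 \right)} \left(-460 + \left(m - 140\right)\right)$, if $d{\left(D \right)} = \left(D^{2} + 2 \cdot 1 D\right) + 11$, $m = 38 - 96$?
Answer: $-296758$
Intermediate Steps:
$m = -58$
$d{\left(D \right)} = 11 + D^{2} + 2 D$ ($d{\left(D \right)} = \left(D^{2} + 2 D\right) + 11 = 11 + D^{2} + 2 D$)
$d{\left(20 \right)} \left(-460 + \left(m - 140\right)\right) = \left(11 + 20^{2} + 2 \cdot 20\right) \left(-460 - 198\right) = \left(11 + 400 + 40\right) \left(-460 - 198\right) = 451 \left(-460 - 198\right) = 451 \left(-658\right) = -296758$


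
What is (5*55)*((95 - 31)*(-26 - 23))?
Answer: -862400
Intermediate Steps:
(5*55)*((95 - 31)*(-26 - 23)) = 275*(64*(-49)) = 275*(-3136) = -862400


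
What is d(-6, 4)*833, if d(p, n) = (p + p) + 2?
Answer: -8330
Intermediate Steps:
d(p, n) = 2 + 2*p (d(p, n) = 2*p + 2 = 2 + 2*p)
d(-6, 4)*833 = (2 + 2*(-6))*833 = (2 - 12)*833 = -10*833 = -8330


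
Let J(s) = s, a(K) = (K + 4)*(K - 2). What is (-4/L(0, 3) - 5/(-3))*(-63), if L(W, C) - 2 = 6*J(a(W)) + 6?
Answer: -1113/10 ≈ -111.30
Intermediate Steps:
a(K) = (-2 + K)*(4 + K) (a(K) = (4 + K)*(-2 + K) = (-2 + K)*(4 + K))
L(W, C) = -40 + 6*W**2 + 12*W (L(W, C) = 2 + (6*(-8 + W**2 + 2*W) + 6) = 2 + ((-48 + 6*W**2 + 12*W) + 6) = 2 + (-42 + 6*W**2 + 12*W) = -40 + 6*W**2 + 12*W)
(-4/L(0, 3) - 5/(-3))*(-63) = (-4/(-40 + 6*0**2 + 12*0) - 5/(-3))*(-63) = (-4/(-40 + 6*0 + 0) - 5*(-1/3))*(-63) = (-4/(-40 + 0 + 0) + 5/3)*(-63) = (-4/(-40) + 5/3)*(-63) = (-4*(-1/40) + 5/3)*(-63) = (1/10 + 5/3)*(-63) = (53/30)*(-63) = -1113/10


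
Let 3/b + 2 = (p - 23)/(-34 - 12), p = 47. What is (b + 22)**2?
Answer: 1456849/3364 ≈ 433.07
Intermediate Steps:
b = -69/58 (b = 3/(-2 + (47 - 23)/(-34 - 12)) = 3/(-2 + 24/(-46)) = 3/(-2 + 24*(-1/46)) = 3/(-2 - 12/23) = 3/(-58/23) = 3*(-23/58) = -69/58 ≈ -1.1897)
(b + 22)**2 = (-69/58 + 22)**2 = (1207/58)**2 = 1456849/3364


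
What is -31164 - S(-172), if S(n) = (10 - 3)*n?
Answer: -29960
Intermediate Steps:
S(n) = 7*n
-31164 - S(-172) = -31164 - 7*(-172) = -31164 - 1*(-1204) = -31164 + 1204 = -29960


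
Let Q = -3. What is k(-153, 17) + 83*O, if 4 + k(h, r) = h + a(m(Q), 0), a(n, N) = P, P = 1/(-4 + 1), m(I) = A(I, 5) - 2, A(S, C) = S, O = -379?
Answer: -94843/3 ≈ -31614.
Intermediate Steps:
m(I) = -2 + I (m(I) = I - 2 = -2 + I)
P = -⅓ (P = 1/(-3) = -⅓ ≈ -0.33333)
a(n, N) = -⅓
k(h, r) = -13/3 + h (k(h, r) = -4 + (h - ⅓) = -4 + (-⅓ + h) = -13/3 + h)
k(-153, 17) + 83*O = (-13/3 - 153) + 83*(-379) = -472/3 - 31457 = -94843/3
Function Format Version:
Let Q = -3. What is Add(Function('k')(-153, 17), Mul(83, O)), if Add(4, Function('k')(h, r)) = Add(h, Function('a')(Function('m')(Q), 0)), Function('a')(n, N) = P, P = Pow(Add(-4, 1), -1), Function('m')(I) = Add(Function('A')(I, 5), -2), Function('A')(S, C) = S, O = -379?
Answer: Rational(-94843, 3) ≈ -31614.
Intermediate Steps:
Function('m')(I) = Add(-2, I) (Function('m')(I) = Add(I, -2) = Add(-2, I))
P = Rational(-1, 3) (P = Pow(-3, -1) = Rational(-1, 3) ≈ -0.33333)
Function('a')(n, N) = Rational(-1, 3)
Function('k')(h, r) = Add(Rational(-13, 3), h) (Function('k')(h, r) = Add(-4, Add(h, Rational(-1, 3))) = Add(-4, Add(Rational(-1, 3), h)) = Add(Rational(-13, 3), h))
Add(Function('k')(-153, 17), Mul(83, O)) = Add(Add(Rational(-13, 3), -153), Mul(83, -379)) = Add(Rational(-472, 3), -31457) = Rational(-94843, 3)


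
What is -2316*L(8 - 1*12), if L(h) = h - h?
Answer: 0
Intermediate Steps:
L(h) = 0
-2316*L(8 - 1*12) = -2316*0 = 0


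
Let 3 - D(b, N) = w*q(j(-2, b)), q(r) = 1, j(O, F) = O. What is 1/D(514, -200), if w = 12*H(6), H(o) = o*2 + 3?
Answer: -1/177 ≈ -0.0056497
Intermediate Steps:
H(o) = 3 + 2*o (H(o) = 2*o + 3 = 3 + 2*o)
w = 180 (w = 12*(3 + 2*6) = 12*(3 + 12) = 12*15 = 180)
D(b, N) = -177 (D(b, N) = 3 - 180 = -177)
1/D(514, -200) = 1/(-177) = -1/177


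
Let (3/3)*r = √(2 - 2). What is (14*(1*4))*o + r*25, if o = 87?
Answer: 4872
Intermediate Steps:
r = 0 (r = √(2 - 2) = √0 = 0)
(14*(1*4))*o + r*25 = (14*(1*4))*87 + 0*25 = (14*4)*87 + 0 = 56*87 + 0 = 4872 + 0 = 4872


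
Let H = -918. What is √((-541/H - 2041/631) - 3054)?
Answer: I*√113958468940038/193086 ≈ 55.287*I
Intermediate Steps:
√((-541/H - 2041/631) - 3054) = √((-541/(-918) - 2041/631) - 3054) = √((-541*(-1/918) - 2041*1/631) - 3054) = √((541/918 - 2041/631) - 3054) = √(-1532267/579258 - 3054) = √(-1770586199/579258) = I*√113958468940038/193086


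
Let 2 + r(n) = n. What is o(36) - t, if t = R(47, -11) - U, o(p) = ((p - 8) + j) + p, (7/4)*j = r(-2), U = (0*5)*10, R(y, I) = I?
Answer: 509/7 ≈ 72.714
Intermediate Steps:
U = 0 (U = 0*10 = 0)
r(n) = -2 + n
j = -16/7 (j = 4*(-2 - 2)/7 = (4/7)*(-4) = -16/7 ≈ -2.2857)
o(p) = -72/7 + 2*p (o(p) = ((p - 8) - 16/7) + p = ((-8 + p) - 16/7) + p = (-72/7 + p) + p = -72/7 + 2*p)
t = -11 (t = -11 - 1*0 = -11 + 0 = -11)
o(36) - t = (-72/7 + 2*36) - 1*(-11) = (-72/7 + 72) + 11 = 432/7 + 11 = 509/7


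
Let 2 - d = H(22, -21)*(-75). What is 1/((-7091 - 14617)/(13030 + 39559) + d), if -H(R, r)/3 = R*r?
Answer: 52589/5466710020 ≈ 9.6199e-6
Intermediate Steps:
H(R, r) = -3*R*r
d = 103952 (d = 2 - (-3*22*(-21))*(-75) = 2 - 1386*(-75) = 2 - 1*(-103950) = 2 + 103950 = 103952)
1/((-7091 - 14617)/(13030 + 39559) + d) = 1/((-7091 - 14617)/(13030 + 39559) + 103952) = 1/(-21708/52589 + 103952) = 1/(5466710020/52589) = 52589/5466710020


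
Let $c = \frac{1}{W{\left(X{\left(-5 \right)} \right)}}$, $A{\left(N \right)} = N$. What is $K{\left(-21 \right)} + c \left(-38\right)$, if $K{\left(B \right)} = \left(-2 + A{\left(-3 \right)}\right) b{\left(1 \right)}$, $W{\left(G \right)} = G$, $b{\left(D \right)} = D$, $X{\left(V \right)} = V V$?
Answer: $- \frac{163}{25} \approx -6.52$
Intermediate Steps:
$X{\left(V \right)} = V^{2}$
$K{\left(B \right)} = -5$ ($K{\left(B \right)} = \left(-2 - 3\right) 1 = \left(-5\right) 1 = -5$)
$c = \frac{1}{25}$ ($c = \frac{1}{\left(-5\right)^{2}} = \frac{1}{25} \approx 0.04$)
$K{\left(-21 \right)} + c \left(-38\right) = -5 + \frac{1}{25} \left(-38\right) = -5 - \frac{38}{25} = - \frac{163}{25}$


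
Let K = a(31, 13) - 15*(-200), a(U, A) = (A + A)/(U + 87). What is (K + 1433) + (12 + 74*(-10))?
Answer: 218608/59 ≈ 3705.2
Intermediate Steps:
a(U, A) = 2*A/(87 + U) (a(U, A) = (2*A)/(87 + U) = 2*A/(87 + U))
K = 177013/59 (K = 2*13/(87 + 31) - 15*(-200) = 2*13/118 + 3000 = 2*13*(1/118) + 3000 = 13/59 + 3000 = 177013/59 ≈ 3000.2)
(K + 1433) + (12 + 74*(-10)) = (177013/59 + 1433) + (12 + 74*(-10)) = 261560/59 + (12 - 740) = 261560/59 - 728 = 218608/59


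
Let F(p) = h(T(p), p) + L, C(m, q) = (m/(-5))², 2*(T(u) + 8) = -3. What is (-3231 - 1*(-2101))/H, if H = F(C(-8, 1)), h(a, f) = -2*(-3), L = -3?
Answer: -1130/3 ≈ -376.67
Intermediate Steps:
T(u) = -19/2 (T(u) = -8 + (½)*(-3) = -8 - 3/2 = -19/2)
C(m, q) = m²/25 (C(m, q) = (m*(-⅕))² = (-m/5)² = m²/25)
h(a, f) = 6
F(p) = 3 (F(p) = 6 - 3 = 3)
H = 3
(-3231 - 1*(-2101))/H = (-3231 - 1*(-2101))/3 = (-3231 + 2101)*(⅓) = -1130*⅓ = -1130/3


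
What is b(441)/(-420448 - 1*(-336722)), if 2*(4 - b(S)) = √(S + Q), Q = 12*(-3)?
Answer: -2/41863 + 9*√5/167452 ≈ 7.2406e-5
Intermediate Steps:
Q = -36
b(S) = 4 - √(-36 + S)/2 (b(S) = 4 - √(S - 36)/2 = 4 - √(-36 + S)/2)
b(441)/(-420448 - 1*(-336722)) = (4 - √(-36 + 441)/2)/(-420448 - 1*(-336722)) = (4 - 9*√5/2)/(-420448 + 336722) = (4 - 9*√5/2)/(-83726) = (4 - 9*√5/2)*(-1/83726) = -2/41863 + 9*√5/167452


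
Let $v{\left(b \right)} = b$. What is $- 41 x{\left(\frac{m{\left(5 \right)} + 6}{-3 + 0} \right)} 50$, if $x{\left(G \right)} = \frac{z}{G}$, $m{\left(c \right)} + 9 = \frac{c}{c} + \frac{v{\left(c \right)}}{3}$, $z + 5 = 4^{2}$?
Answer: $-202950$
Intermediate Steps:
$z = 11$ ($z = -5 + 4^{2} = -5 + 16 = 11$)
$m{\left(c \right)} = -8 + \frac{c}{3}$ ($m{\left(c \right)} = -9 + \left(\frac{c}{c} + \frac{c}{3}\right) = -9 + \left(1 + c \frac{1}{3}\right) = -9 + \left(1 + \frac{c}{3}\right) = -8 + \frac{c}{3}$)
$x{\left(G \right)} = \frac{11}{G}$
$- 41 x{\left(\frac{m{\left(5 \right)} + 6}{-3 + 0} \right)} 50 = - 41 \frac{11}{\left(\left(-8 + \frac{1}{3} \cdot 5\right) + 6\right) \frac{1}{-3 + 0}} \cdot 50 = - 41 \frac{11}{\left(\left(-8 + \frac{5}{3}\right) + 6\right) \frac{1}{-3}} \cdot 50 = - 41 \frac{11}{\left(- \frac{19}{3} + 6\right) \left(- \frac{1}{3}\right)} 50 = - 41 \frac{11}{\left(- \frac{1}{3}\right) \left(- \frac{1}{3}\right)} 50 = - 41 \cdot 11 \frac{1}{\frac{1}{9}} \cdot 50 = - 41 \cdot 11 \cdot 9 \cdot 50 = \left(-41\right) 99 \cdot 50 = \left(-4059\right) 50 = -202950$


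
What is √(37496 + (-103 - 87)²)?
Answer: 2*√18399 ≈ 271.29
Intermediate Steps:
√(37496 + (-103 - 87)²) = √(37496 + (-190)²) = √(37496 + 36100) = √73596 = 2*√18399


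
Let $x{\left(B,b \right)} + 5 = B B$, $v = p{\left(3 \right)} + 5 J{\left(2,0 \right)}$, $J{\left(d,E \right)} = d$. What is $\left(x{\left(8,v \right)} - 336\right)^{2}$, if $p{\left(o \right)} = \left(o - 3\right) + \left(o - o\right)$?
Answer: $76729$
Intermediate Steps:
$p{\left(o \right)} = -3 + o$ ($p{\left(o \right)} = \left(-3 + o\right) + 0 = -3 + o$)
$v = 10$ ($v = \left(-3 + 3\right) + 5 \cdot 2 = 0 + 10 = 10$)
$x{\left(B,b \right)} = -5 + B^{2}$ ($x{\left(B,b \right)} = -5 + B B = -5 + B^{2}$)
$\left(x{\left(8,v \right)} - 336\right)^{2} = \left(\left(-5 + 8^{2}\right) - 336\right)^{2} = \left(\left(-5 + 64\right) - 336\right)^{2} = \left(59 - 336\right)^{2} = \left(-277\right)^{2} = 76729$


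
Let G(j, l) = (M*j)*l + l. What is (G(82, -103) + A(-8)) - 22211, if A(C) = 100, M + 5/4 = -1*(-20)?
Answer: -361153/2 ≈ -1.8058e+5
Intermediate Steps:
M = 75/4 (M = -5/4 - 1*(-20) = -5/4 + 20 = 75/4 ≈ 18.750)
G(j, l) = l + 75*j*l/4 (G(j, l) = (75*j/4)*l + l = 75*j*l/4 + l = l + 75*j*l/4)
(G(82, -103) + A(-8)) - 22211 = ((1/4)*(-103)*(4 + 75*82) + 100) - 22211 = ((1/4)*(-103)*(4 + 6150) + 100) - 22211 = ((1/4)*(-103)*6154 + 100) - 22211 = (-316931/2 + 100) - 22211 = -316731/2 - 22211 = -361153/2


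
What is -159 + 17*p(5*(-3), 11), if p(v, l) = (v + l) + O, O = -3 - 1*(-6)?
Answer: -176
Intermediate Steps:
O = 3 (O = -3 + 6 = 3)
p(v, l) = 3 + l + v (p(v, l) = (v + l) + 3 = (l + v) + 3 = 3 + l + v)
-159 + 17*p(5*(-3), 11) = -159 + 17*(3 + 11 + 5*(-3)) = -159 + 17*(3 + 11 - 15) = -159 + 17*(-1) = -159 - 17 = -176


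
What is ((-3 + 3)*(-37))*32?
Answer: 0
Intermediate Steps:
((-3 + 3)*(-37))*32 = (0*(-37))*32 = 0*32 = 0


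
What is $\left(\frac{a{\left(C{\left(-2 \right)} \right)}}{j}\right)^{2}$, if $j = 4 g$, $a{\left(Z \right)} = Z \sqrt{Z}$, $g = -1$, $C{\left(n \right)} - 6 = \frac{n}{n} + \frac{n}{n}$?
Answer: $32$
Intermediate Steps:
$C{\left(n \right)} = 8$ ($C{\left(n \right)} = 6 + \left(\frac{n}{n} + \frac{n}{n}\right) = 6 + \left(1 + 1\right) = 6 + 2 = 8$)
$a{\left(Z \right)} = Z^{\frac{3}{2}}$
$j = -4$ ($j = 4 \left(-1\right) = -4$)
$\left(\frac{a{\left(C{\left(-2 \right)} \right)}}{j}\right)^{2} = \left(\frac{8^{\frac{3}{2}}}{-4}\right)^{2} = \left(16 \sqrt{2} \left(- \frac{1}{4}\right)\right)^{2} = \left(- 4 \sqrt{2}\right)^{2} = 32$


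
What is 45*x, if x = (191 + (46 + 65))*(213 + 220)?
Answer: 5884470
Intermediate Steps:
x = 130766 (x = (191 + 111)*433 = 302*433 = 130766)
45*x = 45*130766 = 5884470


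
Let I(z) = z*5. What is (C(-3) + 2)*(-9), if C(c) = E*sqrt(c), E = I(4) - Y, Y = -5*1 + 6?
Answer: -18 - 171*I*sqrt(3) ≈ -18.0 - 296.18*I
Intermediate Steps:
Y = 1 (Y = -5 + 6 = 1)
I(z) = 5*z
E = 19 (E = 5*4 - 1*1 = 20 - 1 = 19)
C(c) = 19*sqrt(c)
(C(-3) + 2)*(-9) = (19*sqrt(-3) + 2)*(-9) = (19*(I*sqrt(3)) + 2)*(-9) = (19*I*sqrt(3) + 2)*(-9) = (2 + 19*I*sqrt(3))*(-9) = -18 - 171*I*sqrt(3)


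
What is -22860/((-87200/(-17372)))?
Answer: -4964049/1090 ≈ -4554.2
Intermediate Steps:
-22860/((-87200/(-17372))) = -22860/((-87200*(-1/17372))) = -22860/21800/4343 = -22860*4343/21800 = -4964049/1090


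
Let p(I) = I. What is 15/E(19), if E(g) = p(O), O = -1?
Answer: -15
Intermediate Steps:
E(g) = -1
15/E(19) = 15/(-1) = 15*(-1) = -15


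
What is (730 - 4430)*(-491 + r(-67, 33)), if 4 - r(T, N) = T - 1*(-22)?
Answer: 1635400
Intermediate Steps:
r(T, N) = -18 - T (r(T, N) = 4 - (T - 1*(-22)) = 4 - (T + 22) = 4 - (22 + T) = 4 + (-22 - T) = -18 - T)
(730 - 4430)*(-491 + r(-67, 33)) = (730 - 4430)*(-491 + (-18 - 1*(-67))) = -3700*(-491 + (-18 + 67)) = -3700*(-491 + 49) = -3700*(-442) = 1635400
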